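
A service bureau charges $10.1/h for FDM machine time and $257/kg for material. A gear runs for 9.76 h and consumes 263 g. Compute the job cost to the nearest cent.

Time charge: 10.1 × 9.76 → $98.576.
Material charge: 257 × 263/1000 → $67.591.
Job cost: 98.576 + 67.591 = 166.167 ≈ $166.17.

$166.17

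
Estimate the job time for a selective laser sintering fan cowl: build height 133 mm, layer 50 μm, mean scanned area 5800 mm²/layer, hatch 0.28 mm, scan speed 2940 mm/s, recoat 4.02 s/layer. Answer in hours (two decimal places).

Layers = ⌈133/0.05⌉ = 2660.
Scan path per layer: 5800 / 0.28 → 20714.3 mm.
Per-layer scan time = 20714.3 / 2940, so 7.0457 s.
Per-layer time = 7.0457 + 4.02, so 11.0657 s.
Build time = 2660 × 11.0657 = 29434.762 s = 8.18 hours.

8.18 hours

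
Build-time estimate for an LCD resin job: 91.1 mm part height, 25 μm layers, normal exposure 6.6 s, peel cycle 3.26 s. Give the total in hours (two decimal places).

Layers = ⌈91.1/0.025⌉ = 3644.
Cycle time = 6.6 + 3.26, so 9.86 s.
Total = 3644 × 9.86 = 35929.84 s = 9.98 hours.

9.98 hours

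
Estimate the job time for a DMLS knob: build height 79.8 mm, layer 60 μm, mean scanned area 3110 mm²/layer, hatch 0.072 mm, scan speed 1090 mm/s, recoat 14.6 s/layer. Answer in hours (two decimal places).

20.03 hours

Number of layers: 79.8 / 0.06 → 1330 (rounded up).
Scan path per layer = 3110 / 0.072 = 43194.4 mm.
Laser time per layer = 43194.4 / 1090, so 39.6279 s.
Layer cycle: 39.6279 + 14.6 → 54.2279 s.
1330 layers × 54.2279 s/layer = 72123.107 s, i.e. 20.03 hours.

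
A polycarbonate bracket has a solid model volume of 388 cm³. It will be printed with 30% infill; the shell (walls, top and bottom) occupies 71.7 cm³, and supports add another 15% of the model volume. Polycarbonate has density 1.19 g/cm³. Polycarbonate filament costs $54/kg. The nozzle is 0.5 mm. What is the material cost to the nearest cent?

$14.45

Infill region: 388 − 71.7 → 316.3 cm³.
Infill volume = 0.30 × 316.3 = 94.89 cm³.
Support = 0.15 × 388 = 58.2 cm³.
Deposited volume: 71.7 + 94.89 + 58.2 → 224.79 cm³.
Mass = 224.79 × 1.19, so 267.5001 g.
At $54/kg: 267.5001/1000 × 54 = $14.45.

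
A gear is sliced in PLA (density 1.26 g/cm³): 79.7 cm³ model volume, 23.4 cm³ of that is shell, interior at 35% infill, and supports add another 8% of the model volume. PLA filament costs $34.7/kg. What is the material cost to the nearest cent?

$2.16

Interior volume = 79.7 − 23.4, so 56.3 cm³.
Deposited infill: 0.35 × 56.3 → 19.705 cm³.
Support = 0.08 × 79.7 = 6.376 cm³.
Deposited volume = 23.4 + 19.705 + 6.376, so 49.481 cm³.
Mass = 49.481 × 1.26 = 62.34606 g.
At $34.7/kg: 62.34606/1000 × 34.7 = $2.16.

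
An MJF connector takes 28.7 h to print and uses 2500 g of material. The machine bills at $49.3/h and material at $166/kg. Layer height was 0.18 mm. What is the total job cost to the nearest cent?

$1829.91

Machine cost = 49.3 × 28.7, so $1414.91.
Material charge: 166 × 2500/1000 → $415.00.
Total = 1414.91 + 415.00 = $1829.91.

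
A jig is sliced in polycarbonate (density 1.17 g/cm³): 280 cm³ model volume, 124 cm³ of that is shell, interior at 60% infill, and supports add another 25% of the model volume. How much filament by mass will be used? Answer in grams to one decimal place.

336.5 g

Interior volume = 280 − 124 = 156 cm³.
Infill deposited = 0.60 × 156 = 93.6 cm³.
Support = 0.25 × 280 = 70 cm³.
Deposited volume = 124 + 93.6 + 70, so 287.6 cm³.
Mass: 287.6 × 1.17 → 336.492 g.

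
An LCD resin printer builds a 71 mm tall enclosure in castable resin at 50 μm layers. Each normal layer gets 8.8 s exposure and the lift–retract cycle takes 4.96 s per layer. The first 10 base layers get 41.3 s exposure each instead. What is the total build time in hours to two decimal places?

5.52 hours

Layer count = ceil(71 / 0.05) = 1420.
Burn-in layers = 10 × (41.3 + 4.96), so 462.6 s.
Regular layers = 1410 × (8.8 + 4.96), so 19401.6 s.
Total = 462.6 + 19401.6 = 19864.2 s = 5.52 hours.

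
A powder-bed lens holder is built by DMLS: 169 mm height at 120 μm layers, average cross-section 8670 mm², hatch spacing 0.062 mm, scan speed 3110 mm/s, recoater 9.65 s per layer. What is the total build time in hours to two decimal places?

Number of layers: 169 / 0.12 → 1409 (rounded up).
Scan path per layer: 8670 / 0.062 → 139838.7 mm.
Per-layer scan time: 139838.7 / 3110 → 44.9642 s.
Time per layer = 44.9642 + 9.65, so 54.6142 s.
Build time = 1409 × 54.6142 = 76951.4078 s = 21.38 hours.

21.38 hours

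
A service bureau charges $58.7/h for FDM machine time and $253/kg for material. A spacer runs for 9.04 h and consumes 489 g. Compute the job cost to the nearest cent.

$654.37

Time charge = 58.7 × 9.04 = $530.648.
Material cost: 253 × 489/1000 → $123.717.
Job cost: 530.648 + 123.717 = 654.365 ≈ $654.37.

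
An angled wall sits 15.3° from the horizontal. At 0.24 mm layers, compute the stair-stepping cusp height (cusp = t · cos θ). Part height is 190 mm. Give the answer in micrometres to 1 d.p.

h_c = t·cos θ = 0.24 × 0.9646 = 0.231504 mm (231.5 μm).

231.5 μm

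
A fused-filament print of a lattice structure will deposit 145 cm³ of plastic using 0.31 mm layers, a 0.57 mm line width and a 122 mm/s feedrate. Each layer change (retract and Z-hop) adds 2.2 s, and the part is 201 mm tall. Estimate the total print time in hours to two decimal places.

2.27 hours

Bead cross-section = 0.31 × 0.57 = 0.1767 mm².
Total extruded path = 145000/0.1767 = 820599.9 mm.
Extrusion time: 820599.9 / 122 → 6726.2 s.
Layers = ⌈201/0.31⌉ = 649.
Z-hop total = 649 × 2.2, so 1427.8 s.
Total = 6726.2 + 1427.8 = 8154 s = 2.27 hours.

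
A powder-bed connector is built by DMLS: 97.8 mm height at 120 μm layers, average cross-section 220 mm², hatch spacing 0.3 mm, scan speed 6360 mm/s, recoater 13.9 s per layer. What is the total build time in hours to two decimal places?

Layers = ⌈97.8/0.12⌉ = 815.
Per-layer scan distance: 220 / 0.3 → 733.3 mm.
Scan time per layer: 733.3 / 6360 → 0.1153 s.
Time per layer: 0.1153 + 13.9 → 14.0153 s.
815 layers × 14.0153 s/layer = 11422.4695 s, i.e. 3.17 hours.

3.17 hours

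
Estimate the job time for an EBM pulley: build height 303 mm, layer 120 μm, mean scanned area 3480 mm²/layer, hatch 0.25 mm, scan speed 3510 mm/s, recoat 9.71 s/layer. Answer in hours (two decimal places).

Layers = ⌈303/0.12⌉ = 2525.
Scan path per layer = 3480 / 0.25 = 13920 mm.
Scan time per layer = 13920 / 3510 = 3.9658 s.
Per-layer time = 3.9658 + 9.71 = 13.6758 s.
Build time = 2525 × 13.6758 = 34531.395 s = 9.59 hours.

9.59 hours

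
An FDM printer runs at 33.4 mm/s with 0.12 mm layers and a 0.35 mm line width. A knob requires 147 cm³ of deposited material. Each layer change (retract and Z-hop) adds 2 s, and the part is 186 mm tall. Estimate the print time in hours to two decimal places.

29.97 hours

Line area: 0.12 × 0.35 → 0.042 mm².
Path length: 147000 mm³ / 0.042 mm² → 3500000 mm.
Print-move time: 3500000 / 33.4 → 104790.4 s.
Number of layers: 186 / 0.12 → 1550 (rounded up).
Non-print overhead = 1550 × 2, so 3100 s.
Total = 104790.4 + 3100 = 107890.4 s = 29.97 hours.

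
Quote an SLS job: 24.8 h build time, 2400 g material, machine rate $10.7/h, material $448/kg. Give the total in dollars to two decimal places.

Machine cost = 10.7 × 24.8, so $265.36.
Material cost: 448 × 2400/1000 → $1075.20.
Total = 265.36 + 1075.20 = $1340.56.

$1340.56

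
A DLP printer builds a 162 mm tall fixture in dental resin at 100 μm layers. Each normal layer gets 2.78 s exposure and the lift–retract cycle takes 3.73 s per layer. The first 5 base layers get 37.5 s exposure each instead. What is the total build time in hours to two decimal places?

2.98 hours

Layers = ⌈162/0.1⌉ = 1620.
Burn-in layers = 5 × (37.5 + 3.73) = 206.15 s.
Normal layers: 1615 × (2.78 + 3.73) → 10513.65 s.
Total = 206.15 + 10513.65 = 10719.8 s = 2.98 hours.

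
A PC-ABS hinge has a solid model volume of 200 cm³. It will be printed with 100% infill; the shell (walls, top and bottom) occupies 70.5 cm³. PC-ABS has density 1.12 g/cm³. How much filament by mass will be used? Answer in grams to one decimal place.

Volume inside the shell = 200 − 70.5 = 129.5 cm³.
Infill deposited = 1.00 × 129.5, so 129.5 cm³.
Deposited volume: 70.5 + 129.5 → 200 cm³.
Mass: 200 × 1.12 → 224 g.

224.0 g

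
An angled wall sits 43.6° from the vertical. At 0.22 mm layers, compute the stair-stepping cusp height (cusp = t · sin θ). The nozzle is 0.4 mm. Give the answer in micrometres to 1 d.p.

151.7 μm

Cusp = layer height × sin(43.6°) = 0.22 × 0.6896 = 0.151712 mm = 151.7 μm.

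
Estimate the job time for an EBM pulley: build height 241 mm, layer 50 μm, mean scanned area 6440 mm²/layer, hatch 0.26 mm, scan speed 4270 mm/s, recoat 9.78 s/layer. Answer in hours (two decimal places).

20.86 hours

Layer count = ceil(241 / 0.05) = 4820.
Per-layer scan distance = 6440 / 0.26, so 24769.2 mm.
Scan time per layer = 24769.2 / 4270, so 5.8007 s.
Per-layer time = 5.8007 + 9.78, so 15.5807 s.
Total: 4820 × 15.5807 s = 75098.974 s → 20.86 hours.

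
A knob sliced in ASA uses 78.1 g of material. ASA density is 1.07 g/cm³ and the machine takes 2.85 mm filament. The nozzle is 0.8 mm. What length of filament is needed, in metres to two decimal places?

11.44 m

Extruded volume: 78.1/1.07 = 72.9907 cm³ (72990.7 mm³).
Cross-section of 2.85 mm filament: π·(2.85/2)² = 6.3794 mm².
L = V/A = 72990.7/6.3794 = 11441.62 mm → 11.44 m.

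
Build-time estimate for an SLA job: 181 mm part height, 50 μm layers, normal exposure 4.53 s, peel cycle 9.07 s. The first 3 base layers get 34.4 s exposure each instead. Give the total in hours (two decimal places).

13.70 hours

Layers = ⌈181/0.05⌉ = 3620.
Base layers = 3 × (34.4 + 9.07) = 130.41 s.
Remaining layers: 3617 × (4.53 + 9.07) → 49191.2 s.
Total = 130.41 + 49191.2 = 49321.61 s = 13.70 hours.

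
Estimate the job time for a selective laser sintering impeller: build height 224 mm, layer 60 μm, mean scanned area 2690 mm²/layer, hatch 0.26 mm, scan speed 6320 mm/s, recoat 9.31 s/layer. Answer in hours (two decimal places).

11.35 hours

Layer count = ceil(224 / 0.06) = 3734.
Per-layer scan distance = 2690 / 0.26, so 10346.2 mm.
Laser time per layer = 10346.2 / 6320, so 1.6371 s.
Time per layer = 1.6371 + 9.31, so 10.9471 s.
Total: 3734 × 10.9471 s = 40876.4714 s → 11.35 hours.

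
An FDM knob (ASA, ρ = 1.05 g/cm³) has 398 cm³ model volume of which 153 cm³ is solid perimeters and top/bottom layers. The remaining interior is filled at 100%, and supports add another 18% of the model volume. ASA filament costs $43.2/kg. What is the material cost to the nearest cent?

$21.30

Interior volume = 398 − 153, so 245 cm³.
Deposited infill = 1.00 × 245, so 245 cm³.
Support = 0.18 × 398, so 71.64 cm³.
Deposited volume = 153 + 245 + 71.64 = 469.64 cm³.
Mass: 469.64 × 1.05 → 493.122 g.
At $43.2/kg: 493.122/1000 × 43.2 = $21.30.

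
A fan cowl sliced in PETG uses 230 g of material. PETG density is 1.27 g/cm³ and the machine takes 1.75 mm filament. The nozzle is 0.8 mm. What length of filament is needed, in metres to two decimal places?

Volume = 230 g / 1.27 g·cm⁻³ = 181.1024 cm³ = 181102.4 mm³.
A = π r² = π × 0.875² = 2.4053 mm².
Length = 181102.4 / 2.4053 = 75293.06 mm = 75.29 m.

75.29 m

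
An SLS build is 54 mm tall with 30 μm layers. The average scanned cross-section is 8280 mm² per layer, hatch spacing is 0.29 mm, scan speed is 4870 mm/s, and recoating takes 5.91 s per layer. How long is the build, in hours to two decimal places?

5.89 hours

Layer count = ceil(54 / 0.03) = 1800.
Scan path per layer = 8280 / 0.29 = 28551.7 mm.
Laser time per layer: 28551.7 / 4870 → 5.8628 s.
Layer cycle = 5.8628 + 5.91, so 11.7728 s.
Build time = 1800 × 11.7728 = 21191.04 s = 5.89 hours.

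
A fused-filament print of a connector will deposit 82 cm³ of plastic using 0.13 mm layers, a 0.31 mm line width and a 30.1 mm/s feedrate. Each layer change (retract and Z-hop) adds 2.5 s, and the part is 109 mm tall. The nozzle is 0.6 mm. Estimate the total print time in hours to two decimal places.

Extrusion cross-section = 0.13 × 0.31 = 0.0403 mm².
Toolpath length = 82 cm³ / 0.0403 mm² = 82000 / 0.0403 = 2034739.5 mm.
Extrusion time = 2034739.5 / 30.1 = 67599.3 s.
Layer count = ceil(109 / 0.13) = 839.
Z-hop total: 839 × 2.5 → 2097.5 s.
Total = 67599.3 + 2097.5 = 69696.8 s = 19.36 hours.

19.36 hours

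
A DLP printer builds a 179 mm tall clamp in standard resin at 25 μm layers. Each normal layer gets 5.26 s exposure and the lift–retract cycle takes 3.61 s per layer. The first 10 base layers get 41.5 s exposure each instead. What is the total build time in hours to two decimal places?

17.74 hours

Layer count = ceil(179 / 0.025) = 7160.
Burn-in layers = 10 × (41.5 + 3.61) = 451.1 s.
Normal layers = 7150 × (5.26 + 3.61), so 63420.5 s.
Total = 451.1 + 63420.5 = 63871.6 s = 17.74 hours.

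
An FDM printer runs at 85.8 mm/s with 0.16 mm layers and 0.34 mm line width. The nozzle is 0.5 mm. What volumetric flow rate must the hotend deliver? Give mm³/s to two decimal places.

Bead cross-section = 0.16 × 0.34, so 0.0544 mm².
Q = v·A = 85.8 × 0.0544 = 4.67 mm³/s.

4.67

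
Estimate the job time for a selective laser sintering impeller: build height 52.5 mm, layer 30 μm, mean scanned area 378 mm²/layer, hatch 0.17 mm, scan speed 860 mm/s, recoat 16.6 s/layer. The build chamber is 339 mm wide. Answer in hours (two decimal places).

Layers = ⌈52.5/0.03⌉ = 1750.
Scan path per layer = 378 / 0.17, so 2223.5 mm.
Laser time per layer: 2223.5 / 860 → 2.5855 s.
Per-layer time: 2.5855 + 16.6 → 19.1855 s.
Build time = 1750 × 19.1855 = 33574.625 s = 9.33 hours.

9.33 hours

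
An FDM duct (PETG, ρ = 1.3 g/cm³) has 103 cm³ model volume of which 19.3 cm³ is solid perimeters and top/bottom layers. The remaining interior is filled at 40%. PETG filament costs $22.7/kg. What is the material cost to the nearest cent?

Infill region = 103 − 19.3, so 83.7 cm³.
Infill deposited = 0.40 × 83.7 = 33.48 cm³.
Total extruded = 19.3 + 33.48, so 52.78 cm³.
Mass: 52.78 × 1.3 → 68.614 g.
Cost = 68.614 g / 1000 × $22.7/kg = $1.56.

$1.56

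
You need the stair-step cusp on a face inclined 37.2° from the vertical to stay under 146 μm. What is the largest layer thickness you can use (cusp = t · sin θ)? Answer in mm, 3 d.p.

sin(37.2°) = 0.6046; t_max = 0.146/0.6046 = 0.241 mm.

0.241 mm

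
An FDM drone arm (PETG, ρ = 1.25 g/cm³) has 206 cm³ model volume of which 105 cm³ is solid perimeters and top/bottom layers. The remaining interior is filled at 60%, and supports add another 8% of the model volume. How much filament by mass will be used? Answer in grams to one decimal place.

227.6 g

Interior volume: 206 − 105 → 101 cm³.
Deposited infill = 0.60 × 101, so 60.6 cm³.
Support = 0.08 × 206, so 16.48 cm³.
Total printed volume = 105 + 60.6 + 16.48 = 182.08 cm³.
Mass: 182.08 × 1.25 → 227.6 g.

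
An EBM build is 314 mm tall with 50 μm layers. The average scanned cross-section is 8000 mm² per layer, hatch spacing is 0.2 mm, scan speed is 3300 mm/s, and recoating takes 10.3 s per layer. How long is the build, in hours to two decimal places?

Layers = ⌈314/0.05⌉ = 6280.
Hatch length per layer: 8000 / 0.2 → 40000 mm.
Per-layer scan time = 40000 / 3300 = 12.1212 s.
Layer cycle: 12.1212 + 10.3 → 22.4212 s.
Build time = 6280 × 22.4212 = 140805.136 s = 39.11 hours.

39.11 hours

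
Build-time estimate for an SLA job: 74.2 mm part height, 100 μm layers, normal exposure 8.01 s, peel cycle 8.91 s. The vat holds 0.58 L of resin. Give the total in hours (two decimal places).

Layer count = ceil(74.2 / 0.1) = 742.
Each layer takes = 8.01 + 8.91, so 16.92 s.
Build time: 742 × 16.92 s = 12554.64 s, i.e. 3.49 hours.

3.49 hours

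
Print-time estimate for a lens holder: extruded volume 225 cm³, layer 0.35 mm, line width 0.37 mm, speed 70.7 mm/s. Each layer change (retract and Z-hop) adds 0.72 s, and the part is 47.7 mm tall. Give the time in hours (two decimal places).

6.85 hours

Extrusion cross-section = 0.35 × 0.37, so 0.1295 mm².
Path length: 225000 mm³ / 0.1295 mm² → 1737451.7 mm.
Time extruding = 1737451.7 / 70.7 = 24575 s.
Number of layers: 47.7 / 0.35 → 137 (rounded up).
Non-print overhead: 137 × 0.72 → 98.64 s.
Total = 24575 + 98.64 = 24673.64 s = 6.85 hours.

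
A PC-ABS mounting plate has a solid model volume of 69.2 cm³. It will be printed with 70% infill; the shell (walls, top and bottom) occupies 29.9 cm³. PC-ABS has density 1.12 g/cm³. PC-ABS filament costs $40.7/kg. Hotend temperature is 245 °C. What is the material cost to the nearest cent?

Infill region = 69.2 − 29.9 = 39.3 cm³.
Infill volume: 0.70 × 39.3 → 27.51 cm³.
Deposited volume = 29.9 + 27.51 = 57.41 cm³.
Mass = 57.41 × 1.12 = 64.2992 g.
Cost = 64.2992 g / 1000 × $40.7/kg = $2.62.

$2.62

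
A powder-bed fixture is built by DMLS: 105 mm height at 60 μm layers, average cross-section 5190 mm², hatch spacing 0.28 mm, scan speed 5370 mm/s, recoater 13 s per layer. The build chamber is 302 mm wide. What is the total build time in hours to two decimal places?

8.00 hours

Layers = ⌈105/0.06⌉ = 1750.
Scan path per layer = 5190 / 0.28, so 18535.7 mm.
Laser time per layer = 18535.7 / 5370 = 3.4517 s.
Layer cycle = 3.4517 + 13 = 16.4517 s.
Build time = 1750 × 16.4517 = 28790.475 s = 8.00 hours.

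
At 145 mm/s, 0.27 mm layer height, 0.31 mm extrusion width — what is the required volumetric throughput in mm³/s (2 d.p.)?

12.14

Extrusion cross-section = 0.27 × 0.31, so 0.0837 mm².
Volumetric flow = 145 × 0.0837 = 12.14 mm³/s.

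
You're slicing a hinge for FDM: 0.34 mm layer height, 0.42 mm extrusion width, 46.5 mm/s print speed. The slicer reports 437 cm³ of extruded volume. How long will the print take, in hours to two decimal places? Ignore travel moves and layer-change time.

Bead cross-section = 0.34 × 0.42, so 0.1428 mm².
Toolpath length = 437 cm³ / 0.1428 mm² = 437000 / 0.1428 = 3060224.1 mm.
Time extruding = 3060224.1 / 46.5, so 65811.3 s.
65811.3 s = 18.28 hours.

18.28 hours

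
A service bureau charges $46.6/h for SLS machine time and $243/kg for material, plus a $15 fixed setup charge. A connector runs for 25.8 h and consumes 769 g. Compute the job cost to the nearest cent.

$1404.15

Machine cost = 46.6 × 25.8 = $1202.28.
Material cost = 243 × 769/1000 = $186.867.
Adding setup: 1202.28 + 186.867 + 15 → 1404.147 ≈ $1404.15.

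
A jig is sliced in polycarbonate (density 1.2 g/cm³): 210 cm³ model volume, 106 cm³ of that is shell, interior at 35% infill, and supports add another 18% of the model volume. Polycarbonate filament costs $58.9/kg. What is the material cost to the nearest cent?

Interior volume = 210 − 106 = 104 cm³.
Deposited infill = 0.35 × 104, so 36.4 cm³.
Support: 0.18 × 210 → 37.8 cm³.
Total extruded = 106 + 36.4 + 37.8 = 180.2 cm³.
Mass = 180.2 × 1.2 = 216.24 g.
Cost = 216.24 g / 1000 × $58.9/kg = $12.74.

$12.74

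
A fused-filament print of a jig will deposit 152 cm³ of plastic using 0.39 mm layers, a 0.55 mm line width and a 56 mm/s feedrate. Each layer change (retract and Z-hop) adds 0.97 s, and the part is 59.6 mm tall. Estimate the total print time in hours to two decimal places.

3.56 hours

Extrusion cross-section = 0.39 × 0.55 = 0.2145 mm².
Total extruded path = 152000/0.2145 = 708624.7 mm.
Time extruding = 708624.7 / 56, so 12654 s.
Layers = ⌈59.6/0.39⌉ = 153.
Layer-change overhead = 153 × 0.97 = 148.41 s.
Altogether 12654 + 148.41 = 12802.41 s, i.e. 3.56 hours.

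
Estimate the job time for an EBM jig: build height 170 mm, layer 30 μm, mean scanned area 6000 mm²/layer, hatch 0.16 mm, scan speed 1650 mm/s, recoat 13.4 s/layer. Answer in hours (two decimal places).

Layers = ⌈170/0.03⌉ = 5667.
Scan path per layer = 6000 / 0.16, so 37500 mm.
Scan time per layer: 37500 / 1650 → 22.7273 s.
Per-layer time: 22.7273 + 13.4 → 36.1273 s.
Total: 5667 × 36.1273 s = 204733.4091 s → 56.87 hours.

56.87 hours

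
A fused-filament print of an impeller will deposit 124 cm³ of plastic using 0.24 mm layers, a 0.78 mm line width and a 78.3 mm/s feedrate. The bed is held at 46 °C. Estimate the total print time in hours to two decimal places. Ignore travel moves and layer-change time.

Extrusion cross-section = 0.24 × 0.78, so 0.1872 mm².
Total extruded path = 124000/0.1872 = 662393.2 mm.
Time extruding = 662393.2 / 78.3, so 8459.7 s.
In the requested units: 8459.7 s = 2.35 hours.

2.35 hours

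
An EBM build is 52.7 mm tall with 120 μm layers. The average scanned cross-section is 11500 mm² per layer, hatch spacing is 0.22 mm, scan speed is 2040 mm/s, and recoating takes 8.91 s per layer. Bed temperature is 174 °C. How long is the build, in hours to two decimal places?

Layers = ⌈52.7/0.12⌉ = 440.
Scan path per layer: 11500 / 0.22 → 52272.7 mm.
Beam time per layer: 52272.7 / 2040 → 25.6239 s.
Time per layer = 25.6239 + 8.91, so 34.5339 s.
Total: 440 × 34.5339 s = 15194.916 s → 4.22 hours.

4.22 hours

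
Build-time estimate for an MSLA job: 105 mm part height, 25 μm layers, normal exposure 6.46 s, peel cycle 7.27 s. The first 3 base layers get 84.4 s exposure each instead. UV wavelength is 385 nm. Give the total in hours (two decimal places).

16.08 hours

Number of layers: 105 / 0.025 → 4200 (rounded up).
Bottom layers = 3 × (84.4 + 7.27), so 275.01 s.
Normal layers = 4197 × (6.46 + 7.27), so 57624.81 s.
Sum: 275.01 + 57624.81 = 57899.82 s → 16.08 hours.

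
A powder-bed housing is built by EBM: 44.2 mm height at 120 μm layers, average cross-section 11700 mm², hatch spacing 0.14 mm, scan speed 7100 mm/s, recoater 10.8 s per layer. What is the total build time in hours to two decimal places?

Number of layers: 44.2 / 0.12 → 369 (rounded up).
Scan path per layer: 11700 / 0.14 → 83571.4 mm.
Scan time per layer = 83571.4 / 7100 = 11.7706 s.
Per-layer time = 11.7706 + 10.8 = 22.5706 s.
Build time = 369 × 22.5706 = 8328.5514 s = 2.31 hours.

2.31 hours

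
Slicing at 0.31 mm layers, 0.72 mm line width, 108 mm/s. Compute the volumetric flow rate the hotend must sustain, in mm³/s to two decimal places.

24.11

Bead cross-section = 0.31 × 0.72, so 0.2232 mm².
Volumetric flow = 108 × 0.2232 = 24.11 mm³/s.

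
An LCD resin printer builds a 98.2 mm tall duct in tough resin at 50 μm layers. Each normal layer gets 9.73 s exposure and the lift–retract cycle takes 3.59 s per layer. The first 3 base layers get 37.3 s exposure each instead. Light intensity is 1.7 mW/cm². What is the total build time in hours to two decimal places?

Number of layers: 98.2 / 0.05 → 1964 (rounded up).
Burn-in layers = 3 × (37.3 + 3.59), so 122.67 s.
Remaining layers: 1961 × (9.73 + 3.59) → 26120.52 s.
Sum: 122.67 + 26120.52 = 26243.19 s → 7.29 hours.

7.29 hours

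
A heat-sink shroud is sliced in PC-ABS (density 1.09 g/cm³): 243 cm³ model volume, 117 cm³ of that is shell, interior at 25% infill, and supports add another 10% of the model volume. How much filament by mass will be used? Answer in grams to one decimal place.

Infill region = 243 − 117 = 126 cm³.
Deposited infill = 0.25 × 126, so 31.5 cm³.
Support = 0.10 × 243, so 24.3 cm³.
Total extruded = 117 + 31.5 + 24.3 = 172.8 cm³.
Mass: 172.8 × 1.09 → 188.352 g.

188.4 g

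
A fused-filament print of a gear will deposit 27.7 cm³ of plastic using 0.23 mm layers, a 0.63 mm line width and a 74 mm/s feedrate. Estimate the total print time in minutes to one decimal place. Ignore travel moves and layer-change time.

Line area = 0.23 × 0.63, so 0.1449 mm².
Total extruded path = 27700/0.1449 = 191166.3 mm.
Time extruding = 191166.3 / 74 = 2583.3 s.
In the requested units: 2583.3 s = 43.1 minutes.

43.1 minutes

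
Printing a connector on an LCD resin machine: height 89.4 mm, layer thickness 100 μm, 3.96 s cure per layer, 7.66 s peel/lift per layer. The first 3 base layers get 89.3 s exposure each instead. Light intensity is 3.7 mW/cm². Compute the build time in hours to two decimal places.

2.96 hours

Number of layers: 89.4 / 0.1 → 894 (rounded up).
Burn-in layers = 3 × (89.3 + 7.66) = 290.88 s.
Normal layers = 891 × (3.96 + 7.66), so 10353.42 s.
Sum: 290.88 + 10353.42 = 10644.3 s → 2.96 hours.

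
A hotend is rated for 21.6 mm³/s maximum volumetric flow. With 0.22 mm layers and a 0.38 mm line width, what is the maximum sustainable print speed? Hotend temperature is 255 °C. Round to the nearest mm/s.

258 mm/s

Extrusion cross-section: 0.22 × 0.38 → 0.0836 mm².
Max speed = 21.6 / 0.0836 = 258.37 ≈ 258 mm/s.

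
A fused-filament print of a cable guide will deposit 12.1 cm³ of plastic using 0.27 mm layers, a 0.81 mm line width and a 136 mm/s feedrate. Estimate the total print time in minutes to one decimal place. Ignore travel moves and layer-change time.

6.8 minutes

Line area = 0.27 × 0.81 = 0.2187 mm².
Toolpath length = 12.1 cm³ / 0.2187 mm² = 12100 / 0.2187 = 55326.9 mm.
Time extruding = 55326.9 / 136 = 406.8 s.
That's 406.8 s → 6.8 minutes.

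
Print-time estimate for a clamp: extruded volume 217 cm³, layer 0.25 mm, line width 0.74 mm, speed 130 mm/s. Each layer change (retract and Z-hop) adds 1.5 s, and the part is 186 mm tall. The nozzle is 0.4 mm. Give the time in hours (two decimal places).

2.82 hours

Extrusion cross-section: 0.25 × 0.74 → 0.185 mm².
Toolpath length = 217 cm³ / 0.185 mm² = 217000 / 0.185 = 1172973 mm.
Extrusion time: 1172973 / 130 → 9022.9 s.
Layers = ⌈186/0.25⌉ = 744.
Layer-change overhead = 744 × 1.5 = 1116 s.
Total = 9022.9 + 1116 = 10138.9 s = 2.82 hours.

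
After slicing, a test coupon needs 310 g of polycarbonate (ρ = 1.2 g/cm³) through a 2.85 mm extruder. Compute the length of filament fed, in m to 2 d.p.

40.49 m

Volume = 310 g / 1.2 g·cm⁻³ = 258.3333 cm³ = 258333.3 mm³.
Filament cross-section = π × (2.85/2)² = 6.3794 mm².
L = V/A = 258333.3/6.3794 = 40494.92 mm → 40.49 m.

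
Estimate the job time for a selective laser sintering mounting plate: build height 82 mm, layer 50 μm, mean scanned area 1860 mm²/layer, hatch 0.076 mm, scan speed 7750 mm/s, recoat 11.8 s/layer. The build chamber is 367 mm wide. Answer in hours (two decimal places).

Layers = ⌈82/0.05⌉ = 1640.
Scan path per layer = 1860 / 0.076, so 24473.7 mm.
Laser time per layer = 24473.7 / 7750 = 3.1579 s.
Time per layer = 3.1579 + 11.8, so 14.9579 s.
1640 layers × 14.9579 s/layer = 24530.956 s, i.e. 6.81 hours.

6.81 hours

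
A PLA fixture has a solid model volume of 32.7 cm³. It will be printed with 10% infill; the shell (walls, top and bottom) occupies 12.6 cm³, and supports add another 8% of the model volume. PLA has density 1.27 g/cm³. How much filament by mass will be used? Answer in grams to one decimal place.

21.9 g

Interior volume = 32.7 − 12.6 = 20.1 cm³.
Deposited infill = 0.10 × 20.1, so 2.01 cm³.
Support: 0.08 × 32.7 → 2.616 cm³.
Total printed volume = 12.6 + 2.01 + 2.616 = 17.226 cm³.
Mass = 17.226 × 1.27 = 21.87702 g.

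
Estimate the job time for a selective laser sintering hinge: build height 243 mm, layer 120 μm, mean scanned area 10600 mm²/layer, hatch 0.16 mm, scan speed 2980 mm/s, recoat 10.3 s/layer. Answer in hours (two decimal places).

18.30 hours

Layer count = ceil(243 / 0.12) = 2025.
Hatch length per layer = 10600 / 0.16 = 66250 mm.
Scan time per layer = 66250 / 2980 = 22.2315 s.
Per-layer time = 22.2315 + 10.3, so 32.5315 s.
2025 layers × 32.5315 s/layer = 65876.2875 s, i.e. 18.30 hours.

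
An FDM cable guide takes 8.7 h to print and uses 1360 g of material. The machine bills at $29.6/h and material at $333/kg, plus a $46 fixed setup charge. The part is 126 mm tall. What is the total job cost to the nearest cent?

Time charge = 29.6 × 8.7 = $257.52.
Feedstock cost = 333 × 1360/1000, so $452.88.
Adding setup: 257.52 + 452.88 + 46 → $756.40.

$756.40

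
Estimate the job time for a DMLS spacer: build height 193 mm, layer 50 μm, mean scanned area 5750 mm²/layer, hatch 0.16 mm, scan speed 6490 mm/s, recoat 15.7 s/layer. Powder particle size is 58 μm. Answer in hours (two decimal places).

22.77 hours

Layer count = ceil(193 / 0.05) = 3860.
Scan path per layer = 5750 / 0.16, so 35937.5 mm.
Laser time per layer = 35937.5 / 6490, so 5.5374 s.
Per-layer time: 5.5374 + 15.7 → 21.2374 s.
3860 layers × 21.2374 s/layer = 81976.364 s, i.e. 22.77 hours.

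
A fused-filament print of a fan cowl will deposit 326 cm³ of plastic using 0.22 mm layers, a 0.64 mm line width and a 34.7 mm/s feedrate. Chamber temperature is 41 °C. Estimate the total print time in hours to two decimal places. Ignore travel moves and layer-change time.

18.53 hours

Bead cross-section = 0.22 × 0.64 = 0.1408 mm².
Path length: 326000 mm³ / 0.1408 mm² → 2315340.9 mm.
Extrusion time = 2315340.9 / 34.7 = 66724.5 s.
In the requested units: 66724.5 s = 18.53 hours.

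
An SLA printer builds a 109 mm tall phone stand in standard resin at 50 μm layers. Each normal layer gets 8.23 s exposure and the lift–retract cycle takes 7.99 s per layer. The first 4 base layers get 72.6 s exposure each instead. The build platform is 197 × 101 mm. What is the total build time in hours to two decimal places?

9.89 hours

Layers = ⌈109/0.05⌉ = 2180.
Burn-in layers = 4 × (72.6 + 7.99) = 322.36 s.
Normal layers = 2176 × (8.23 + 7.99) = 35294.72 s.
Sum: 322.36 + 35294.72 = 35617.08 s → 9.89 hours.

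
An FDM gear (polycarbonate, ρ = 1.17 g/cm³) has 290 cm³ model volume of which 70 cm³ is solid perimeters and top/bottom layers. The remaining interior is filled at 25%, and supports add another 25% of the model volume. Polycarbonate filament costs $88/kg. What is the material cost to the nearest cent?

Volume inside the shell = 290 − 70 = 220 cm³.
Deposited infill: 0.25 × 220 → 55 cm³.
Support = 0.25 × 290, so 72.5 cm³.
Total printed volume: 70 + 55 + 72.5 → 197.5 cm³.
Mass = 197.5 × 1.17, so 231.075 g.
Cost = 231.075 g / 1000 × $88/kg = $20.33.

$20.33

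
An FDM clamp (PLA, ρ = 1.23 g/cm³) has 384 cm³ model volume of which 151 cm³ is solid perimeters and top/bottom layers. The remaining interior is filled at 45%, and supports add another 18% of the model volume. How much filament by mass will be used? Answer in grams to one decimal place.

Volume inside the shell: 384 − 151 → 233 cm³.
Infill volume = 0.45 × 233 = 104.85 cm³.
Support = 0.18 × 384, so 69.12 cm³.
Deposited volume = 151 + 104.85 + 69.12 = 324.97 cm³.
Mass: 324.97 × 1.23 → 399.7131 g.

399.7 g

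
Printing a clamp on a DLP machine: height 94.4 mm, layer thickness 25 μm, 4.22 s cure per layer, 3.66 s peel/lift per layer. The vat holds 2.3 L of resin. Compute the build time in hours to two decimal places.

Layer count = ceil(94.4 / 0.025) = 3776.
Cycle time: 4.22 + 3.66 → 7.88 s.
Build time: 3776 × 7.88 s = 29754.88 s, i.e. 8.27 hours.

8.27 hours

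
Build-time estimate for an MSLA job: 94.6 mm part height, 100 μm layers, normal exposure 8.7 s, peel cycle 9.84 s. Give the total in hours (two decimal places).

4.87 hours

Layers = ⌈94.6/0.1⌉ = 946.
Per-layer time = 8.7 + 9.84 = 18.54 s.
Total = 946 × 18.54 = 17538.84 s = 4.87 hours.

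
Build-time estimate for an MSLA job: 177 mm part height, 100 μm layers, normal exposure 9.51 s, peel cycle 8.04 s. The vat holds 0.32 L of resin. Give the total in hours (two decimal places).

Number of layers: 177 / 0.1 → 1770 (rounded up).
Per-layer time = 9.51 + 8.04, so 17.55 s.
Total = 1770 × 17.55 = 31063.5 s = 8.63 hours.

8.63 hours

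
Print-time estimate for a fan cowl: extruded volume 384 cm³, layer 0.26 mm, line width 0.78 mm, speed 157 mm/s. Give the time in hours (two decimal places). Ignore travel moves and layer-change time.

3.35 hours

Bead cross-section: 0.26 × 0.78 → 0.2028 mm².
Path length: 384000 mm³ / 0.2028 mm² → 1893491.1 mm.
Time extruding: 1893491.1 / 157 → 12060.5 s.
12060.5 s = 3.35 hours.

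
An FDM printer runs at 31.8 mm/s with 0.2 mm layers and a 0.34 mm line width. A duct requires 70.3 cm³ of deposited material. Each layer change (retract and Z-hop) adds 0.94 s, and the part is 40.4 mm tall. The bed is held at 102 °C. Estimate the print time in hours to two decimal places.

Bead cross-section = 0.2 × 0.34 = 0.068 mm².
Toolpath length = 70.3 cm³ / 0.068 mm² = 70300 / 0.068 = 1033823.5 mm.
Time extruding: 1033823.5 / 31.8 → 32510.2 s.
Layers = ⌈40.4/0.2⌉ = 202.
Layer-change overhead = 202 × 0.94, so 189.88 s.
Altogether 32510.2 + 189.88 = 32700.08 s, i.e. 9.08 hours.

9.08 hours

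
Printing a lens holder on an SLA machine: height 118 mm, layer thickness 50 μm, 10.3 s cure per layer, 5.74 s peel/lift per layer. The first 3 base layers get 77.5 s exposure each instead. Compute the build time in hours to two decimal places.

Number of layers: 118 / 0.05 → 2360 (rounded up).
Burn-in layers = 3 × (77.5 + 5.74), so 249.72 s.
Normal layers = 2357 × (10.3 + 5.74), so 37806.28 s.
Total = 249.72 + 37806.28 = 38056 s = 10.57 hours.

10.57 hours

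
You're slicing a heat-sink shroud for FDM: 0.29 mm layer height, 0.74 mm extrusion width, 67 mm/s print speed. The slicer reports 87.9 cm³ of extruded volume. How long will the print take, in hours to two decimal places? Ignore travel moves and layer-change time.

Extrusion cross-section = 0.29 × 0.74 = 0.2146 mm².
Total extruded path = 87900/0.2146 = 409599.3 mm.
Extrusion time = 409599.3 / 67 = 6113.4 s.
In the requested units: 6113.4 s = 1.70 hours.

1.70 hours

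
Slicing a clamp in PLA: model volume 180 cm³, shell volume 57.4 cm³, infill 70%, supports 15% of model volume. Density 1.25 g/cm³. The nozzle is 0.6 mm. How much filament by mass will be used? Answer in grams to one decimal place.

Volume inside the shell: 180 − 57.4 → 122.6 cm³.
Infill volume = 0.70 × 122.6, so 85.82 cm³.
Support: 0.15 × 180 → 27 cm³.
Total extruded = 57.4 + 85.82 + 27, so 170.22 cm³.
Mass = 170.22 × 1.25 = 212.775 g.

212.8 g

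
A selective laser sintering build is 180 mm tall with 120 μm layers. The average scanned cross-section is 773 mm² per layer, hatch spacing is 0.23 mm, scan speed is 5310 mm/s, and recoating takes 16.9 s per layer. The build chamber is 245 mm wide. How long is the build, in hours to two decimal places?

Layers = ⌈180/0.12⌉ = 1500.
Per-layer scan distance = 773 / 0.23, so 3360.9 mm.
Per-layer scan time = 3360.9 / 5310, so 0.6329 s.
Time per layer = 0.6329 + 16.9 = 17.5329 s.
Build time = 1500 × 17.5329 = 26299.35 s = 7.31 hours.

7.31 hours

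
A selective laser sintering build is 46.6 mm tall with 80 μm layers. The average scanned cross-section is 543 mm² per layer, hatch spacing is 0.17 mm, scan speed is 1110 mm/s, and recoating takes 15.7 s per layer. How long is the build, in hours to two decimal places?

3.01 hours

Layers = ⌈46.6/0.08⌉ = 583.
Scan path per layer = 543 / 0.17 = 3194.1 mm.
Laser time per layer = 3194.1 / 1110, so 2.8776 s.
Time per layer = 2.8776 + 15.7 = 18.5776 s.
583 layers × 18.5776 s/layer = 10830.7408 s, i.e. 3.01 hours.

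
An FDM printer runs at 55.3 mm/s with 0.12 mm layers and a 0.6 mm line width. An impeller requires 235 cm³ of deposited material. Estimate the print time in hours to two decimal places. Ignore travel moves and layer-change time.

16.39 hours

Bead cross-section: 0.12 × 0.6 → 0.072 mm².
Path length: 235000 mm³ / 0.072 mm² → 3263888.9 mm.
Extrusion time = 3263888.9 / 55.3, so 59021.5 s.
59021.5 s = 16.39 hours.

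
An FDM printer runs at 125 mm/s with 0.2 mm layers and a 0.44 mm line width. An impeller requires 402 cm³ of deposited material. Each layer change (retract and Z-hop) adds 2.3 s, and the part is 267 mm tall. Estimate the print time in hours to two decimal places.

Extrusion cross-section = 0.2 × 0.44 = 0.088 mm².
Toolpath length = 402 cm³ / 0.088 mm² = 402000 / 0.088 = 4568181.8 mm.
Print-move time = 4568181.8 / 125, so 36545.5 s.
Layers = ⌈267/0.2⌉ = 1335.
Non-print overhead: 1335 × 2.3 → 3070.5 s.
Total = 36545.5 + 3070.5 = 39616 s = 11.00 hours.

11.00 hours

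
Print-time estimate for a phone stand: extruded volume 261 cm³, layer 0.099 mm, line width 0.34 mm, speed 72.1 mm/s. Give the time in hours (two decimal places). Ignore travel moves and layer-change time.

29.87 hours

Bead cross-section = 0.099 × 0.34 = 0.03366 mm².
Path length: 261000 mm³ / 0.03366 mm² → 7754010.7 mm.
Extrusion time = 7754010.7 / 72.1, so 107545.2 s.
107545.2 s = 29.87 hours.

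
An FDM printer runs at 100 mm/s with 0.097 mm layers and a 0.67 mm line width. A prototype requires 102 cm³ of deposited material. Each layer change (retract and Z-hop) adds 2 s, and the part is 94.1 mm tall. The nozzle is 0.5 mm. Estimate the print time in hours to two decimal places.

4.90 hours

Bead cross-section = 0.097 × 0.67 = 0.06499 mm².
Toolpath length = 102 cm³ / 0.06499 mm² = 102000 / 0.06499 = 1569472.2 mm.
Extrusion time: 1569472.2 / 100 → 15694.7 s.
Layers = ⌈94.1/0.097⌉ = 971.
Z-hop total = 971 × 2 = 1942 s.
Total = 15694.7 + 1942 = 17636.7 s = 4.90 hours.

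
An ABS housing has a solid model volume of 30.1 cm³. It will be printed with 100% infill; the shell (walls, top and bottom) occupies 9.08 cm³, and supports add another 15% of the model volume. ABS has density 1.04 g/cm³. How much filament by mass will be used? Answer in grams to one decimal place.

36.0 g

Infill region: 30.1 − 9.08 → 21.02 cm³.
Infill deposited = 1.00 × 21.02 = 21.02 cm³.
Support = 0.15 × 30.1 = 4.515 cm³.
Total printed volume = 9.08 + 21.02 + 4.515, so 34.615 cm³.
Mass: 34.615 × 1.04 → 35.9996 g.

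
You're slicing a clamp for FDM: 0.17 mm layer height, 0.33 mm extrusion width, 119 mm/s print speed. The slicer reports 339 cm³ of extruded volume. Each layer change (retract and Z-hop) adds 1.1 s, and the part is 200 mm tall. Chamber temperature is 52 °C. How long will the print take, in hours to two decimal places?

14.47 hours

Line area = 0.17 × 0.33 = 0.0561 mm².
Toolpath length = 339 cm³ / 0.0561 mm² = 339000 / 0.0561 = 6042780.7 mm.
Time extruding = 6042780.7 / 119 = 50779.7 s.
Layer count = ceil(200 / 0.17) = 1177.
Z-hop total = 1177 × 1.1, so 1294.7 s.
Total = 50779.7 + 1294.7 = 52074.4 s = 14.47 hours.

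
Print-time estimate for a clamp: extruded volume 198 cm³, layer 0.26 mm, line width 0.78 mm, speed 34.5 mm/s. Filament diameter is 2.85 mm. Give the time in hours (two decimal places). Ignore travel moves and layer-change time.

Extrusion cross-section = 0.26 × 0.78, so 0.2028 mm².
Path length: 198000 mm³ / 0.2028 mm² → 976331.4 mm.
Time extruding = 976331.4 / 34.5, so 28299.5 s.
In the requested units: 28299.5 s = 7.86 hours.

7.86 hours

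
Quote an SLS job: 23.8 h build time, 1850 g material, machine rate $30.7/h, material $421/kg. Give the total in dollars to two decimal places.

Machine cost = 30.7 × 23.8, so $730.66.
Material cost = 421 × 1850/1000 = $778.85.
Total = 730.66 + 778.85 = $1509.51.

$1509.51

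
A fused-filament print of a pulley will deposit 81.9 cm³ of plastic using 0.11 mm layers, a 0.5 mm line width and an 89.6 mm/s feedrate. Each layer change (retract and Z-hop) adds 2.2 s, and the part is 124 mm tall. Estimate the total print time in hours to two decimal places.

5.31 hours

Bead cross-section = 0.11 × 0.5 = 0.055 mm².
Toolpath length = 81.9 cm³ / 0.055 mm² = 81900 / 0.055 = 1489090.9 mm.
Print-move time = 1489090.9 / 89.6 = 16619.3 s.
Layer count = ceil(124 / 0.11) = 1128.
Non-print overhead: 1128 × 2.2 → 2481.6 s.
Altogether 16619.3 + 2481.6 = 19100.9 s, i.e. 5.31 hours.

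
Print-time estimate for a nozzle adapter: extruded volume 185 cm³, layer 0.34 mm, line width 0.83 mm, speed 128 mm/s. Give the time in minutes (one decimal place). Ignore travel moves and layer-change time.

Extrusion cross-section = 0.34 × 0.83 = 0.2822 mm².
Path length: 185000 mm³ / 0.2822 mm² → 655563.4 mm.
Extrusion time = 655563.4 / 128, so 5121.6 s.
That's 5121.6 s → 85.4 minutes.

85.4 minutes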